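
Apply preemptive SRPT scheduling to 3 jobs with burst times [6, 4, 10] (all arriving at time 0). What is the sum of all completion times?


Since all jobs arrive at t=0, SRPT equals SPT ordering.
SPT order: [4, 6, 10]
Completion times:
  Job 1: p=4, C=4
  Job 2: p=6, C=10
  Job 3: p=10, C=20
Total completion time = 4 + 10 + 20 = 34

34


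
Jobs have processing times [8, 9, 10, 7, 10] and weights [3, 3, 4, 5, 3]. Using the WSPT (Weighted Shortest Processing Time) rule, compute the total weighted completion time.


Compute p/w ratios and sort ascending (WSPT): [(7, 5), (10, 4), (8, 3), (9, 3), (10, 3)]
Compute weighted completion times:
  Job (p=7,w=5): C=7, w*C=5*7=35
  Job (p=10,w=4): C=17, w*C=4*17=68
  Job (p=8,w=3): C=25, w*C=3*25=75
  Job (p=9,w=3): C=34, w*C=3*34=102
  Job (p=10,w=3): C=44, w*C=3*44=132
Total weighted completion time = 412

412


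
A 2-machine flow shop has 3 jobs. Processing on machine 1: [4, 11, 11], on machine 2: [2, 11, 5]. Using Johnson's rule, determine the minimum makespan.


Apply Johnson's rule:
  Group 1 (a <= b): [(2, 11, 11)]
  Group 2 (a > b): [(3, 11, 5), (1, 4, 2)]
Optimal job order: [2, 3, 1]
Schedule:
  Job 2: M1 done at 11, M2 done at 22
  Job 3: M1 done at 22, M2 done at 27
  Job 1: M1 done at 26, M2 done at 29
Makespan = 29

29


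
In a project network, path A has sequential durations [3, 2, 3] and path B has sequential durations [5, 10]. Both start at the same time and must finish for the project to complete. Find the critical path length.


Path A total = 3 + 2 + 3 = 8
Path B total = 5 + 10 = 15
Critical path = longest path = max(8, 15) = 15

15


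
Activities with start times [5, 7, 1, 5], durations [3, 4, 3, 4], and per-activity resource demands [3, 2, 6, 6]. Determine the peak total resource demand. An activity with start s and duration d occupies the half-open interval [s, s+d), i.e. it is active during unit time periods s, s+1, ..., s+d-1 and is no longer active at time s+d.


Each activity i is active on [start_i, start_i + duration_i).
Compute total resource usage per time slot:
  t=0: active resources = [], total = 0
  t=1: active resources = [6], total = 6
  t=2: active resources = [6], total = 6
  t=3: active resources = [6], total = 6
  t=4: active resources = [], total = 0
  t=5: active resources = [3, 6], total = 9
  t=6: active resources = [3, 6], total = 9
  t=7: active resources = [3, 2, 6], total = 11
  t=8: active resources = [2, 6], total = 8
  t=9: active resources = [2], total = 2
  t=10: active resources = [2], total = 2
Peak resource demand = 11

11


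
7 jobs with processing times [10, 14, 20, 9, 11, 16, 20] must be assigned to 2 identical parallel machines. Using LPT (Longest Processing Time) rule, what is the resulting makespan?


Sort jobs in decreasing order (LPT): [20, 20, 16, 14, 11, 10, 9]
Assign each job to the least loaded machine:
  Machine 1: jobs [20, 16, 10], load = 46
  Machine 2: jobs [20, 14, 11, 9], load = 54
Makespan = max load = 54

54


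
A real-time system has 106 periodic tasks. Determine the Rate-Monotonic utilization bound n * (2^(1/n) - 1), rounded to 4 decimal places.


Compute 2^(1/106) = 1.0065605511
Subtract 1: 1.0065605511 - 1 = 0.0065605511
Multiply by n: 106 * 0.0065605511 = 0.6954184166
Round to 4 dp: 0.6954

0.6954


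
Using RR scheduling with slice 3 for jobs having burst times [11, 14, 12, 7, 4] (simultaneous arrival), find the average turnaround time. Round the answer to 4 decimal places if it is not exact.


Time quantum = 3
Execution trace:
  J1 runs 3 units, time = 3
  J2 runs 3 units, time = 6
  J3 runs 3 units, time = 9
  J4 runs 3 units, time = 12
  J5 runs 3 units, time = 15
  J1 runs 3 units, time = 18
  J2 runs 3 units, time = 21
  J3 runs 3 units, time = 24
  J4 runs 3 units, time = 27
  J5 runs 1 units, time = 28
  J1 runs 3 units, time = 31
  J2 runs 3 units, time = 34
  J3 runs 3 units, time = 37
  J4 runs 1 units, time = 38
  J1 runs 2 units, time = 40
  J2 runs 3 units, time = 43
  J3 runs 3 units, time = 46
  J2 runs 2 units, time = 48
Finish times: [40, 48, 46, 38, 28]
Average turnaround = 200/5 = 40.0

40.0


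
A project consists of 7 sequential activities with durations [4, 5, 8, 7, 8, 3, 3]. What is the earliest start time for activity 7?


Activity 7 starts after activities 1 through 6 complete.
Predecessor durations: [4, 5, 8, 7, 8, 3]
ES = 4 + 5 + 8 + 7 + 8 + 3 = 35

35


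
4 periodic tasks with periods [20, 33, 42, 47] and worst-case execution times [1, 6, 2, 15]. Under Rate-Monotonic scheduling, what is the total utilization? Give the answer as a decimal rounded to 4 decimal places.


Compute individual utilizations (exact fractions):
  Task 1: C/T = 1/20 (approx. 0.05)
  Task 2: C/T = 6/33 = 2/11 (approx. 0.1818)
  Task 3: C/T = 2/42 = 1/21 (approx. 0.0476)
  Task 4: C/T = 15/47 (approx. 0.3191)
Total utilization U = 1/20 + 2/11 + 1/21 + 15/47 = 129977/217140
Rounded to 4 decimal places: U = 0.5986
RM (Liu & Layland) bound for 4 tasks = 0.756828; compare with U = 129977/217140 (approx. 0.598586)
U <= bound, so schedulable by RM sufficient condition.

0.5986


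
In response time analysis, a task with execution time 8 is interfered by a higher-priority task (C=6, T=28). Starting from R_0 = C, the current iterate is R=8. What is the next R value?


R_next = C + ceil(R_prev / T_hp) * C_hp
ceil(8 / 28) = ceil(0.2857) = 1
Interference = 1 * 6 = 6
R_next = 8 + 6 = 14

14


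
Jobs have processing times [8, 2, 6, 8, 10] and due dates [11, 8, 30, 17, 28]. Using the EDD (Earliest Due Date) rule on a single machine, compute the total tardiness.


Sort by due date (EDD order): [(2, 8), (8, 11), (8, 17), (10, 28), (6, 30)]
Compute completion times and tardiness:
  Job 1: p=2, d=8, C=2, tardiness=max(0,2-8)=0
  Job 2: p=8, d=11, C=10, tardiness=max(0,10-11)=0
  Job 3: p=8, d=17, C=18, tardiness=max(0,18-17)=1
  Job 4: p=10, d=28, C=28, tardiness=max(0,28-28)=0
  Job 5: p=6, d=30, C=34, tardiness=max(0,34-30)=4
Total tardiness = 5

5


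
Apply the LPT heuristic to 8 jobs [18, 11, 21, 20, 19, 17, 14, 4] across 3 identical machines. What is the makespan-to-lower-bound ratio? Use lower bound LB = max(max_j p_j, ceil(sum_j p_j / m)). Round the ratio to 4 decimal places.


LPT order: [21, 20, 19, 18, 17, 14, 11, 4]
Machine loads after assignment: [46, 41, 37]
LPT makespan = 46
Lower bound = max(max_job, ceil(total/3)) = max(21, 42) = 42
Ratio = 46 / 42 = 1.0952

1.0952


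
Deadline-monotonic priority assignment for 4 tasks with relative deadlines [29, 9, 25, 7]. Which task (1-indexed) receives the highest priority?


Sort tasks by relative deadline (ascending):
  Task 4: deadline = 7
  Task 2: deadline = 9
  Task 3: deadline = 25
  Task 1: deadline = 29
Priority order (highest first): [4, 2, 3, 1]
Highest priority task = 4

4


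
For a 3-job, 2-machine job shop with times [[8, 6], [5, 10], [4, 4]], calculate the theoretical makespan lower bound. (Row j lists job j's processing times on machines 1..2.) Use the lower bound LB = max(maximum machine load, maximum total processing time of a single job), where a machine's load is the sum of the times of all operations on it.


Machine loads:
  Machine 1: 8 + 5 + 4 = 17
  Machine 2: 6 + 10 + 4 = 20
Max machine load = 20
Job totals:
  Job 1: 14
  Job 2: 15
  Job 3: 8
Max job total = 15
Lower bound = max(20, 15) = 20

20


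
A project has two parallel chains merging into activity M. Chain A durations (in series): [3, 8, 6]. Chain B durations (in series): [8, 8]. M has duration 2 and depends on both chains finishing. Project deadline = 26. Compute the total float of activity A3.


Forward pass: ES(A3) = sum of predecessors on chain A = 11
EF = ES + duration = 11 + 6 = 17
Backward pass: LF(M) = deadline = 26; LS(M) = 26 - 2 = 24
LF(A3) = LS(M) - sum(successors on chain A) = 24 - 0 = 24
LS = LF - duration = 24 - 6 = 18
Total float = LS - ES = 18 - 11 = 7

7


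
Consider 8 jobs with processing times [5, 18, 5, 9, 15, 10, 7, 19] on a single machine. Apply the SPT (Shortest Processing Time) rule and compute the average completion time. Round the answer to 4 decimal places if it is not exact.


Sort jobs by processing time (SPT order): [5, 5, 7, 9, 10, 15, 18, 19]
Compute completion times sequentially:
  Job 1: processing = 5, completes at 5
  Job 2: processing = 5, completes at 10
  Job 3: processing = 7, completes at 17
  Job 4: processing = 9, completes at 26
  Job 5: processing = 10, completes at 36
  Job 6: processing = 15, completes at 51
  Job 7: processing = 18, completes at 69
  Job 8: processing = 19, completes at 88
Sum of completion times = 302
Average completion time = 302/8 = 37.75

37.75


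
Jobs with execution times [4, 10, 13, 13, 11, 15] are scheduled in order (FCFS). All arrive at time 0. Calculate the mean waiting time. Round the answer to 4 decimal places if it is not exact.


FCFS order (as given): [4, 10, 13, 13, 11, 15]
Waiting times:
  Job 1: wait = 0
  Job 2: wait = 4
  Job 3: wait = 14
  Job 4: wait = 27
  Job 5: wait = 40
  Job 6: wait = 51
Sum of waiting times = 136
Average waiting time = 136/6 = 22.6667

22.6667


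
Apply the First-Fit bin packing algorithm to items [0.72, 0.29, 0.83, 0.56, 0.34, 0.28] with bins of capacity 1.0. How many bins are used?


Place items sequentially using First-Fit:
  Item 0.72 -> new Bin 1
  Item 0.29 -> new Bin 2
  Item 0.83 -> new Bin 3
  Item 0.56 -> Bin 2 (now 0.85)
  Item 0.34 -> new Bin 4
  Item 0.28 -> Bin 1 (now 1.0)
Total bins used = 4

4


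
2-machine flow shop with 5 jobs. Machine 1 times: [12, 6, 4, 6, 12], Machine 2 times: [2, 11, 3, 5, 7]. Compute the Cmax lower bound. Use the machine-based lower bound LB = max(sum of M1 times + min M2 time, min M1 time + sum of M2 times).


LB1 = sum(M1 times) + min(M2 times) = 40 + 2 = 42
LB2 = min(M1 times) + sum(M2 times) = 4 + 28 = 32
Lower bound = max(LB1, LB2) = max(42, 32) = 42

42


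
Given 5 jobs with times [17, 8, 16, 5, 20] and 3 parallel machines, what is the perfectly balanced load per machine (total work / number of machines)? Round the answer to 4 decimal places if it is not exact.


Total processing time = 17 + 8 + 16 + 5 + 20 = 66
Number of machines = 3
Ideal balanced load = 66 / 3 = 22.0

22.0


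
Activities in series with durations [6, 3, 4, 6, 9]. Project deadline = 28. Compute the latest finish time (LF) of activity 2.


LF(activity 2) = deadline - sum of successor durations
Successors: activities 3 through 5 with durations [4, 6, 9]
Sum of successor durations = 19
LF = 28 - 19 = 9

9


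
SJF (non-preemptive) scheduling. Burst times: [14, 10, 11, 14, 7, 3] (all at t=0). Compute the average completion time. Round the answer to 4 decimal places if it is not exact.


SJF order (ascending): [3, 7, 10, 11, 14, 14]
Completion times:
  Job 1: burst=3, C=3
  Job 2: burst=7, C=10
  Job 3: burst=10, C=20
  Job 4: burst=11, C=31
  Job 5: burst=14, C=45
  Job 6: burst=14, C=59
Average completion = 168/6 = 28.0

28.0


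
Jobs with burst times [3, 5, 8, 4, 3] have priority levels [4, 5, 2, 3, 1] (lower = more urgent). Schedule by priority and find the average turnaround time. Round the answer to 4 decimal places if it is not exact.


Sort by priority (ascending = highest first):
Order: [(1, 3), (2, 8), (3, 4), (4, 3), (5, 5)]
Completion times:
  Priority 1, burst=3, C=3
  Priority 2, burst=8, C=11
  Priority 3, burst=4, C=15
  Priority 4, burst=3, C=18
  Priority 5, burst=5, C=23
Average turnaround = 70/5 = 14.0

14.0


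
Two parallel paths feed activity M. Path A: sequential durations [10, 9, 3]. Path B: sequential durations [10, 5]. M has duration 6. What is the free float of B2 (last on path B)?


ES(B2) = sum of predecessors on chain B = 10
EF(B2) = ES + duration = 10 + 5 = 15
Successor of B2 is M. ES(M) = max(sum(A), sum(B)) = max(22, 15) = 22
Free float = ES(successor) - EF(current) = 22 - 15 = 7

7


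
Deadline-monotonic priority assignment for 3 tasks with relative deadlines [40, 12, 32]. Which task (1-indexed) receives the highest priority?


Sort tasks by relative deadline (ascending):
  Task 2: deadline = 12
  Task 3: deadline = 32
  Task 1: deadline = 40
Priority order (highest first): [2, 3, 1]
Highest priority task = 2

2


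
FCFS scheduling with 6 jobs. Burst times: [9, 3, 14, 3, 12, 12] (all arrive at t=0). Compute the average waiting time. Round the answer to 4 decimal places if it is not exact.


FCFS order (as given): [9, 3, 14, 3, 12, 12]
Waiting times:
  Job 1: wait = 0
  Job 2: wait = 9
  Job 3: wait = 12
  Job 4: wait = 26
  Job 5: wait = 29
  Job 6: wait = 41
Sum of waiting times = 117
Average waiting time = 117/6 = 19.5

19.5


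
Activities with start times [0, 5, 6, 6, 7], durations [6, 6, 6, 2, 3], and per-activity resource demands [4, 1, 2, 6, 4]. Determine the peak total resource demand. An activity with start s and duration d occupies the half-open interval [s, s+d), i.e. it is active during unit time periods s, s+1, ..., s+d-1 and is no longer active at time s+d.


Each activity i is active on [start_i, start_i + duration_i).
Compute total resource usage per time slot:
  t=0: active resources = [4], total = 4
  t=1: active resources = [4], total = 4
  t=2: active resources = [4], total = 4
  t=3: active resources = [4], total = 4
  t=4: active resources = [4], total = 4
  t=5: active resources = [4, 1], total = 5
  t=6: active resources = [1, 2, 6], total = 9
  t=7: active resources = [1, 2, 6, 4], total = 13
  t=8: active resources = [1, 2, 4], total = 7
  t=9: active resources = [1, 2, 4], total = 7
  t=10: active resources = [1, 2], total = 3
  t=11: active resources = [2], total = 2
Peak resource demand = 13

13


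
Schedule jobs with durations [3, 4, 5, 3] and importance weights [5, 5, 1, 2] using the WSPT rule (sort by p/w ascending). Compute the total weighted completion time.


Compute p/w ratios and sort ascending (WSPT): [(3, 5), (4, 5), (3, 2), (5, 1)]
Compute weighted completion times:
  Job (p=3,w=5): C=3, w*C=5*3=15
  Job (p=4,w=5): C=7, w*C=5*7=35
  Job (p=3,w=2): C=10, w*C=2*10=20
  Job (p=5,w=1): C=15, w*C=1*15=15
Total weighted completion time = 85

85


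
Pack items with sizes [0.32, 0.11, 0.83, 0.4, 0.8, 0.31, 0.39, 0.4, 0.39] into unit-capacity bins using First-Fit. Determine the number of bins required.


Place items sequentially using First-Fit:
  Item 0.32 -> new Bin 1
  Item 0.11 -> Bin 1 (now 0.43)
  Item 0.83 -> new Bin 2
  Item 0.4 -> Bin 1 (now 0.83)
  Item 0.8 -> new Bin 3
  Item 0.31 -> new Bin 4
  Item 0.39 -> Bin 4 (now 0.7)
  Item 0.4 -> new Bin 5
  Item 0.39 -> Bin 5 (now 0.79)
Total bins used = 5

5


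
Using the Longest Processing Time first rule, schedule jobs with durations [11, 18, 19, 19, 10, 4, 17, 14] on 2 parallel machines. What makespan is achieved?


Sort jobs in decreasing order (LPT): [19, 19, 18, 17, 14, 11, 10, 4]
Assign each job to the least loaded machine:
  Machine 1: jobs [19, 18, 11, 10], load = 58
  Machine 2: jobs [19, 17, 14, 4], load = 54
Makespan = max load = 58

58


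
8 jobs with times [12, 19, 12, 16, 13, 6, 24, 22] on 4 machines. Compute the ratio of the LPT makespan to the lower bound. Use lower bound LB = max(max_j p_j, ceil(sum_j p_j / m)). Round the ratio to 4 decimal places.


LPT order: [24, 22, 19, 16, 13, 12, 12, 6]
Machine loads after assignment: [30, 34, 31, 29]
LPT makespan = 34
Lower bound = max(max_job, ceil(total/4)) = max(24, 31) = 31
Ratio = 34 / 31 = 1.0968

1.0968


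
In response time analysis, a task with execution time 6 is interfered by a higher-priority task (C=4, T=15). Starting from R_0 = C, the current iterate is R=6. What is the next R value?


R_next = C + ceil(R_prev / T_hp) * C_hp
ceil(6 / 15) = ceil(0.4) = 1
Interference = 1 * 4 = 4
R_next = 6 + 4 = 10

10


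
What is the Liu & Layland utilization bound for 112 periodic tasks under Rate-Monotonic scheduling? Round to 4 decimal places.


Compute 2^(1/112) = 1.0062080044
Subtract 1: 1.0062080044 - 1 = 0.0062080044
Multiply by n: 112 * 0.0062080044 = 0.6952964928
Round to 4 dp: 0.6953

0.6953


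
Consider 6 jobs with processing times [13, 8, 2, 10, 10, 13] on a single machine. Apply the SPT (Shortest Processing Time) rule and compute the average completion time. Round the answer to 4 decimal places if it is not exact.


Sort jobs by processing time (SPT order): [2, 8, 10, 10, 13, 13]
Compute completion times sequentially:
  Job 1: processing = 2, completes at 2
  Job 2: processing = 8, completes at 10
  Job 3: processing = 10, completes at 20
  Job 4: processing = 10, completes at 30
  Job 5: processing = 13, completes at 43
  Job 6: processing = 13, completes at 56
Sum of completion times = 161
Average completion time = 161/6 = 26.8333

26.8333


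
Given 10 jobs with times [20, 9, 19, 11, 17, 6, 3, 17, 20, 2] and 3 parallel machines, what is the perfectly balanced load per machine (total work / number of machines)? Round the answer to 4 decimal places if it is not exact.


Total processing time = 20 + 9 + 19 + 11 + 17 + 6 + 3 + 17 + 20 + 2 = 124
Number of machines = 3
Ideal balanced load = 124 / 3 = 41.3333

41.3333


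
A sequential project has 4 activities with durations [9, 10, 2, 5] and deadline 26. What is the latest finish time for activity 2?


LF(activity 2) = deadline - sum of successor durations
Successors: activities 3 through 4 with durations [2, 5]
Sum of successor durations = 7
LF = 26 - 7 = 19

19


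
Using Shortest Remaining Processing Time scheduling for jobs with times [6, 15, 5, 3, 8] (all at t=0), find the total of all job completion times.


Since all jobs arrive at t=0, SRPT equals SPT ordering.
SPT order: [3, 5, 6, 8, 15]
Completion times:
  Job 1: p=3, C=3
  Job 2: p=5, C=8
  Job 3: p=6, C=14
  Job 4: p=8, C=22
  Job 5: p=15, C=37
Total completion time = 3 + 8 + 14 + 22 + 37 = 84

84


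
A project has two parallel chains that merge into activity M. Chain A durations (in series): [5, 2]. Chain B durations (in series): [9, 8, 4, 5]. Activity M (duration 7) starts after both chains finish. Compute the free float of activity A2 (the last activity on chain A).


ES(A2) = sum of predecessors on chain A = 5
EF(A2) = ES + duration = 5 + 2 = 7
Successor of A2 is M. ES(M) = max(sum(A), sum(B)) = max(7, 26) = 26
Free float = ES(successor) - EF(current) = 26 - 7 = 19

19


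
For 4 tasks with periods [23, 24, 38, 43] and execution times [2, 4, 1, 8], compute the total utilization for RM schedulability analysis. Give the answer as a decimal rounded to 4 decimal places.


Compute individual utilizations (exact fractions):
  Task 1: C/T = 2/23 (approx. 0.087)
  Task 2: C/T = 4/24 = 1/6 (approx. 0.1667)
  Task 3: C/T = 1/38 (approx. 0.0263)
  Task 4: C/T = 8/43 (approx. 0.186)
Total utilization U = 2/23 + 1/6 + 1/38 + 8/43 = 26269/56373
Rounded to 4 decimal places: U = 0.4660
RM (Liu & Layland) bound for 4 tasks = 0.756828; compare with U = 26269/56373 (approx. 0.465985)
U <= bound, so schedulable by RM sufficient condition.

0.4660


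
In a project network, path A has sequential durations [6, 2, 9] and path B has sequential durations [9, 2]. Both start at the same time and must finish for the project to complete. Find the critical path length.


Path A total = 6 + 2 + 9 = 17
Path B total = 9 + 2 = 11
Critical path = longest path = max(17, 11) = 17

17


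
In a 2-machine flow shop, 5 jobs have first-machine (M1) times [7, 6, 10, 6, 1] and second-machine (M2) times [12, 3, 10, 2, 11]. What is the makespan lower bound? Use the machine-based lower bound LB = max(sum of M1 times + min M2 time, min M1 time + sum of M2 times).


LB1 = sum(M1 times) + min(M2 times) = 30 + 2 = 32
LB2 = min(M1 times) + sum(M2 times) = 1 + 38 = 39
Lower bound = max(LB1, LB2) = max(32, 39) = 39

39


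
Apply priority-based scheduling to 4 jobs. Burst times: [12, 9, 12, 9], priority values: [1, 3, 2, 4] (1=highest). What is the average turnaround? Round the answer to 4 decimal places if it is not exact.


Sort by priority (ascending = highest first):
Order: [(1, 12), (2, 12), (3, 9), (4, 9)]
Completion times:
  Priority 1, burst=12, C=12
  Priority 2, burst=12, C=24
  Priority 3, burst=9, C=33
  Priority 4, burst=9, C=42
Average turnaround = 111/4 = 27.75

27.75


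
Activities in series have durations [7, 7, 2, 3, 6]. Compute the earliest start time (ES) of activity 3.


Activity 3 starts after activities 1 through 2 complete.
Predecessor durations: [7, 7]
ES = 7 + 7 = 14

14


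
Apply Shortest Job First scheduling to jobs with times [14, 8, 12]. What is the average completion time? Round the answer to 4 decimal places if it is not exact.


SJF order (ascending): [8, 12, 14]
Completion times:
  Job 1: burst=8, C=8
  Job 2: burst=12, C=20
  Job 3: burst=14, C=34
Average completion = 62/3 = 20.6667

20.6667


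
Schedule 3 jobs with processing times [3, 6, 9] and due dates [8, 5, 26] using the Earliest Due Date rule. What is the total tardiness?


Sort by due date (EDD order): [(6, 5), (3, 8), (9, 26)]
Compute completion times and tardiness:
  Job 1: p=6, d=5, C=6, tardiness=max(0,6-5)=1
  Job 2: p=3, d=8, C=9, tardiness=max(0,9-8)=1
  Job 3: p=9, d=26, C=18, tardiness=max(0,18-26)=0
Total tardiness = 2

2


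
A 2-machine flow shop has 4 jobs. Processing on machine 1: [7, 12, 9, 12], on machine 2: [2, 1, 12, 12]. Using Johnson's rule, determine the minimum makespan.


Apply Johnson's rule:
  Group 1 (a <= b): [(3, 9, 12), (4, 12, 12)]
  Group 2 (a > b): [(1, 7, 2), (2, 12, 1)]
Optimal job order: [3, 4, 1, 2]
Schedule:
  Job 3: M1 done at 9, M2 done at 21
  Job 4: M1 done at 21, M2 done at 33
  Job 1: M1 done at 28, M2 done at 35
  Job 2: M1 done at 40, M2 done at 41
Makespan = 41

41


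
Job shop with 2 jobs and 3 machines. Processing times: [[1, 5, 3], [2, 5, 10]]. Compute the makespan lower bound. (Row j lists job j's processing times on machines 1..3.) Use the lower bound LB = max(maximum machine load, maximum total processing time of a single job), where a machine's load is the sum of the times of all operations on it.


Machine loads:
  Machine 1: 1 + 2 = 3
  Machine 2: 5 + 5 = 10
  Machine 3: 3 + 10 = 13
Max machine load = 13
Job totals:
  Job 1: 9
  Job 2: 17
Max job total = 17
Lower bound = max(13, 17) = 17

17


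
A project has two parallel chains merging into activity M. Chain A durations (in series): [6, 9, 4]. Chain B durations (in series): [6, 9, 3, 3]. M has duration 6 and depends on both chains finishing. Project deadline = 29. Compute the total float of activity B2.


Forward pass: ES(B2) = sum of predecessors on chain B = 6
EF = ES + duration = 6 + 9 = 15
Backward pass: LF(M) = deadline = 29; LS(M) = 29 - 6 = 23
LF(B2) = LS(M) - sum(successors on chain B) = 23 - 6 = 17
LS = LF - duration = 17 - 9 = 8
Total float = LS - ES = 8 - 6 = 2

2


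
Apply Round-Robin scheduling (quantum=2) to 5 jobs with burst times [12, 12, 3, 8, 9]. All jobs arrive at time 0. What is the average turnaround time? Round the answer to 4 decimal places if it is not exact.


Time quantum = 2
Execution trace:
  J1 runs 2 units, time = 2
  J2 runs 2 units, time = 4
  J3 runs 2 units, time = 6
  J4 runs 2 units, time = 8
  J5 runs 2 units, time = 10
  J1 runs 2 units, time = 12
  J2 runs 2 units, time = 14
  J3 runs 1 units, time = 15
  J4 runs 2 units, time = 17
  J5 runs 2 units, time = 19
  J1 runs 2 units, time = 21
  J2 runs 2 units, time = 23
  J4 runs 2 units, time = 25
  J5 runs 2 units, time = 27
  J1 runs 2 units, time = 29
  J2 runs 2 units, time = 31
  J4 runs 2 units, time = 33
  J5 runs 2 units, time = 35
  J1 runs 2 units, time = 37
  J2 runs 2 units, time = 39
  J5 runs 1 units, time = 40
  J1 runs 2 units, time = 42
  J2 runs 2 units, time = 44
Finish times: [42, 44, 15, 33, 40]
Average turnaround = 174/5 = 34.8

34.8


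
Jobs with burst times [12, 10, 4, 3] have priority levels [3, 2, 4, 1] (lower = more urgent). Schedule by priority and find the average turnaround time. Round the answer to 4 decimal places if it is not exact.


Sort by priority (ascending = highest first):
Order: [(1, 3), (2, 10), (3, 12), (4, 4)]
Completion times:
  Priority 1, burst=3, C=3
  Priority 2, burst=10, C=13
  Priority 3, burst=12, C=25
  Priority 4, burst=4, C=29
Average turnaround = 70/4 = 17.5

17.5


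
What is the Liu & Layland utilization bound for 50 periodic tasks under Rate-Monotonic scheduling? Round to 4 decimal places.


Compute 2^(1/50) = 1.0139594798
Subtract 1: 1.0139594798 - 1 = 0.0139594798
Multiply by n: 50 * 0.0139594798 = 0.6979739900
Round to 4 dp: 0.6980

0.6980


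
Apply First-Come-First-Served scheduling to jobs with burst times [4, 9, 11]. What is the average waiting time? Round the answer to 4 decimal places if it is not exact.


FCFS order (as given): [4, 9, 11]
Waiting times:
  Job 1: wait = 0
  Job 2: wait = 4
  Job 3: wait = 13
Sum of waiting times = 17
Average waiting time = 17/3 = 5.6667

5.6667


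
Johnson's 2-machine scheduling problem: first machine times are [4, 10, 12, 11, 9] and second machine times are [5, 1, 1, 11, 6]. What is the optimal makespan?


Apply Johnson's rule:
  Group 1 (a <= b): [(1, 4, 5), (4, 11, 11)]
  Group 2 (a > b): [(5, 9, 6), (2, 10, 1), (3, 12, 1)]
Optimal job order: [1, 4, 5, 2, 3]
Schedule:
  Job 1: M1 done at 4, M2 done at 9
  Job 4: M1 done at 15, M2 done at 26
  Job 5: M1 done at 24, M2 done at 32
  Job 2: M1 done at 34, M2 done at 35
  Job 3: M1 done at 46, M2 done at 47
Makespan = 47

47


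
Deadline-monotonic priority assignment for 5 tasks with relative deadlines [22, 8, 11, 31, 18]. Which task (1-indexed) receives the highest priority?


Sort tasks by relative deadline (ascending):
  Task 2: deadline = 8
  Task 3: deadline = 11
  Task 5: deadline = 18
  Task 1: deadline = 22
  Task 4: deadline = 31
Priority order (highest first): [2, 3, 5, 1, 4]
Highest priority task = 2

2


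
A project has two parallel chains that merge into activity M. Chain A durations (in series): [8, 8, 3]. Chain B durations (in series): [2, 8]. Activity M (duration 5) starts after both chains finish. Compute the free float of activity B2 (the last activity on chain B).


ES(B2) = sum of predecessors on chain B = 2
EF(B2) = ES + duration = 2 + 8 = 10
Successor of B2 is M. ES(M) = max(sum(A), sum(B)) = max(19, 10) = 19
Free float = ES(successor) - EF(current) = 19 - 10 = 9

9


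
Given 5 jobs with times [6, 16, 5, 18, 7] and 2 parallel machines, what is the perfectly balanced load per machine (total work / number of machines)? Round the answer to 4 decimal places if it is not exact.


Total processing time = 6 + 16 + 5 + 18 + 7 = 52
Number of machines = 2
Ideal balanced load = 52 / 2 = 26.0

26.0


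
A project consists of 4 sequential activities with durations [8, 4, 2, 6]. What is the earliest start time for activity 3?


Activity 3 starts after activities 1 through 2 complete.
Predecessor durations: [8, 4]
ES = 8 + 4 = 12

12


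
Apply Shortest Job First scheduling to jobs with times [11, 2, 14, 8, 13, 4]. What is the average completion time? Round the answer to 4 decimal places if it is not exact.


SJF order (ascending): [2, 4, 8, 11, 13, 14]
Completion times:
  Job 1: burst=2, C=2
  Job 2: burst=4, C=6
  Job 3: burst=8, C=14
  Job 4: burst=11, C=25
  Job 5: burst=13, C=38
  Job 6: burst=14, C=52
Average completion = 137/6 = 22.8333

22.8333


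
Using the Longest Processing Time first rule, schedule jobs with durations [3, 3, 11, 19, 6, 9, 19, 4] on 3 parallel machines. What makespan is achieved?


Sort jobs in decreasing order (LPT): [19, 19, 11, 9, 6, 4, 3, 3]
Assign each job to the least loaded machine:
  Machine 1: jobs [19, 6], load = 25
  Machine 2: jobs [19, 4, 3], load = 26
  Machine 3: jobs [11, 9, 3], load = 23
Makespan = max load = 26

26


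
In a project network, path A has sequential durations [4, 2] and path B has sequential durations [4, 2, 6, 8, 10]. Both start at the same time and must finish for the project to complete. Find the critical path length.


Path A total = 4 + 2 = 6
Path B total = 4 + 2 + 6 + 8 + 10 = 30
Critical path = longest path = max(6, 30) = 30

30


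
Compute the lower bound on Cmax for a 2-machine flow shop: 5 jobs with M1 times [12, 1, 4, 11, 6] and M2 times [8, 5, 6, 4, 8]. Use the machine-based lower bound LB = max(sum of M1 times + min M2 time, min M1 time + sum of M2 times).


LB1 = sum(M1 times) + min(M2 times) = 34 + 4 = 38
LB2 = min(M1 times) + sum(M2 times) = 1 + 31 = 32
Lower bound = max(LB1, LB2) = max(38, 32) = 38

38


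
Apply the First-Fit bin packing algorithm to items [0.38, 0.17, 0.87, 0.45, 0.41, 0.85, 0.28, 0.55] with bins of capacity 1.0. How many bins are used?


Place items sequentially using First-Fit:
  Item 0.38 -> new Bin 1
  Item 0.17 -> Bin 1 (now 0.55)
  Item 0.87 -> new Bin 2
  Item 0.45 -> Bin 1 (now 1.0)
  Item 0.41 -> new Bin 3
  Item 0.85 -> new Bin 4
  Item 0.28 -> Bin 3 (now 0.69)
  Item 0.55 -> new Bin 5
Total bins used = 5

5


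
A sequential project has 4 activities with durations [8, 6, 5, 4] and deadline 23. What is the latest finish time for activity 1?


LF(activity 1) = deadline - sum of successor durations
Successors: activities 2 through 4 with durations [6, 5, 4]
Sum of successor durations = 15
LF = 23 - 15 = 8

8


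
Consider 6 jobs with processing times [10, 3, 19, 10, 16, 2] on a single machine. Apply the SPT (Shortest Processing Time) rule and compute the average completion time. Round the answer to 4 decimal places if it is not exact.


Sort jobs by processing time (SPT order): [2, 3, 10, 10, 16, 19]
Compute completion times sequentially:
  Job 1: processing = 2, completes at 2
  Job 2: processing = 3, completes at 5
  Job 3: processing = 10, completes at 15
  Job 4: processing = 10, completes at 25
  Job 5: processing = 16, completes at 41
  Job 6: processing = 19, completes at 60
Sum of completion times = 148
Average completion time = 148/6 = 24.6667

24.6667


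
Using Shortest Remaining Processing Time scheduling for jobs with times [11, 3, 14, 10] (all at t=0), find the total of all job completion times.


Since all jobs arrive at t=0, SRPT equals SPT ordering.
SPT order: [3, 10, 11, 14]
Completion times:
  Job 1: p=3, C=3
  Job 2: p=10, C=13
  Job 3: p=11, C=24
  Job 4: p=14, C=38
Total completion time = 3 + 13 + 24 + 38 = 78

78


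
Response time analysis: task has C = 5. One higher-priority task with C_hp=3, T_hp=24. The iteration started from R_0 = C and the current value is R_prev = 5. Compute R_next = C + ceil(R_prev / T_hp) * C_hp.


R_next = C + ceil(R_prev / T_hp) * C_hp
ceil(5 / 24) = ceil(0.2083) = 1
Interference = 1 * 3 = 3
R_next = 5 + 3 = 8

8


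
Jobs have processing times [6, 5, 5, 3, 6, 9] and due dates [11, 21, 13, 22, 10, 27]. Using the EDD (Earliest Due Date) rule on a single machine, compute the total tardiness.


Sort by due date (EDD order): [(6, 10), (6, 11), (5, 13), (5, 21), (3, 22), (9, 27)]
Compute completion times and tardiness:
  Job 1: p=6, d=10, C=6, tardiness=max(0,6-10)=0
  Job 2: p=6, d=11, C=12, tardiness=max(0,12-11)=1
  Job 3: p=5, d=13, C=17, tardiness=max(0,17-13)=4
  Job 4: p=5, d=21, C=22, tardiness=max(0,22-21)=1
  Job 5: p=3, d=22, C=25, tardiness=max(0,25-22)=3
  Job 6: p=9, d=27, C=34, tardiness=max(0,34-27)=7
Total tardiness = 16

16


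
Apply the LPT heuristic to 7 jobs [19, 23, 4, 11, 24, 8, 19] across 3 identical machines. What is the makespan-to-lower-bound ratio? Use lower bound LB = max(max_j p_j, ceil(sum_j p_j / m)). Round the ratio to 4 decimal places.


LPT order: [24, 23, 19, 19, 11, 8, 4]
Machine loads after assignment: [36, 34, 38]
LPT makespan = 38
Lower bound = max(max_job, ceil(total/3)) = max(24, 36) = 36
Ratio = 38 / 36 = 1.0556

1.0556


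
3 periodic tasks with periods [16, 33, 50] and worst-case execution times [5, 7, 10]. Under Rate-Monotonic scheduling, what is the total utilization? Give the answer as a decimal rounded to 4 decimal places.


Compute individual utilizations (exact fractions):
  Task 1: C/T = 5/16 (approx. 0.3125)
  Task 2: C/T = 7/33 (approx. 0.2121)
  Task 3: C/T = 10/50 = 1/5 (approx. 0.2)
Total utilization U = 5/16 + 7/33 + 1/5 = 1913/2640
Rounded to 4 decimal places: U = 0.7246
RM (Liu & Layland) bound for 3 tasks = 0.779763; compare with U = 1913/2640 (approx. 0.724621)
U <= bound, so schedulable by RM sufficient condition.

0.7246


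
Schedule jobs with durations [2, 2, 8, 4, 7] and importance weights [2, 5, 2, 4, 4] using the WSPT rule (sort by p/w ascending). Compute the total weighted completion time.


Compute p/w ratios and sort ascending (WSPT): [(2, 5), (2, 2), (4, 4), (7, 4), (8, 2)]
Compute weighted completion times:
  Job (p=2,w=5): C=2, w*C=5*2=10
  Job (p=2,w=2): C=4, w*C=2*4=8
  Job (p=4,w=4): C=8, w*C=4*8=32
  Job (p=7,w=4): C=15, w*C=4*15=60
  Job (p=8,w=2): C=23, w*C=2*23=46
Total weighted completion time = 156

156


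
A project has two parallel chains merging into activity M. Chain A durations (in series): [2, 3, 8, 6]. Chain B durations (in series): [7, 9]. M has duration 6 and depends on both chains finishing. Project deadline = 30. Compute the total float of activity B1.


Forward pass: ES(B1) = sum of predecessors on chain B = 0
EF = ES + duration = 0 + 7 = 7
Backward pass: LF(M) = deadline = 30; LS(M) = 30 - 6 = 24
LF(B1) = LS(M) - sum(successors on chain B) = 24 - 9 = 15
LS = LF - duration = 15 - 7 = 8
Total float = LS - ES = 8 - 0 = 8

8


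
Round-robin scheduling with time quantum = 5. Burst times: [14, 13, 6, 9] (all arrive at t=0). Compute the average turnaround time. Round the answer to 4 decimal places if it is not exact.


Time quantum = 5
Execution trace:
  J1 runs 5 units, time = 5
  J2 runs 5 units, time = 10
  J3 runs 5 units, time = 15
  J4 runs 5 units, time = 20
  J1 runs 5 units, time = 25
  J2 runs 5 units, time = 30
  J3 runs 1 units, time = 31
  J4 runs 4 units, time = 35
  J1 runs 4 units, time = 39
  J2 runs 3 units, time = 42
Finish times: [39, 42, 31, 35]
Average turnaround = 147/4 = 36.75

36.75


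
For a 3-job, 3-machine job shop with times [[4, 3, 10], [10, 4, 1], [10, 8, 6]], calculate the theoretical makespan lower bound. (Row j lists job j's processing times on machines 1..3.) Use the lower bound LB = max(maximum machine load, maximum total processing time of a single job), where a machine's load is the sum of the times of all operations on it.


Machine loads:
  Machine 1: 4 + 10 + 10 = 24
  Machine 2: 3 + 4 + 8 = 15
  Machine 3: 10 + 1 + 6 = 17
Max machine load = 24
Job totals:
  Job 1: 17
  Job 2: 15
  Job 3: 24
Max job total = 24
Lower bound = max(24, 24) = 24

24


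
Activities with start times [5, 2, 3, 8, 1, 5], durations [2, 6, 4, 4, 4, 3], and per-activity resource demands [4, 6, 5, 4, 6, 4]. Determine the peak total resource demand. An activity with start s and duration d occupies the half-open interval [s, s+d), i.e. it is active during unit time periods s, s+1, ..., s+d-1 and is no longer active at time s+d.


Each activity i is active on [start_i, start_i + duration_i).
Compute total resource usage per time slot:
  t=0: active resources = [], total = 0
  t=1: active resources = [6], total = 6
  t=2: active resources = [6, 6], total = 12
  t=3: active resources = [6, 5, 6], total = 17
  t=4: active resources = [6, 5, 6], total = 17
  t=5: active resources = [4, 6, 5, 4], total = 19
  t=6: active resources = [4, 6, 5, 4], total = 19
  t=7: active resources = [6, 4], total = 10
  t=8: active resources = [4], total = 4
  t=9: active resources = [4], total = 4
  t=10: active resources = [4], total = 4
  t=11: active resources = [4], total = 4
Peak resource demand = 19

19


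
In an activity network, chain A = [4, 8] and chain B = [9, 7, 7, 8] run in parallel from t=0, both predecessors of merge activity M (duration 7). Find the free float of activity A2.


ES(A2) = sum of predecessors on chain A = 4
EF(A2) = ES + duration = 4 + 8 = 12
Successor of A2 is M. ES(M) = max(sum(A), sum(B)) = max(12, 31) = 31
Free float = ES(successor) - EF(current) = 31 - 12 = 19

19


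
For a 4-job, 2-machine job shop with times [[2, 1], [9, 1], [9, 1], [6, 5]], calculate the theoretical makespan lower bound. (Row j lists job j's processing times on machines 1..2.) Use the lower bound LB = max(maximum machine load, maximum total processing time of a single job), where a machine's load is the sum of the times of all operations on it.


Machine loads:
  Machine 1: 2 + 9 + 9 + 6 = 26
  Machine 2: 1 + 1 + 1 + 5 = 8
Max machine load = 26
Job totals:
  Job 1: 3
  Job 2: 10
  Job 3: 10
  Job 4: 11
Max job total = 11
Lower bound = max(26, 11) = 26

26


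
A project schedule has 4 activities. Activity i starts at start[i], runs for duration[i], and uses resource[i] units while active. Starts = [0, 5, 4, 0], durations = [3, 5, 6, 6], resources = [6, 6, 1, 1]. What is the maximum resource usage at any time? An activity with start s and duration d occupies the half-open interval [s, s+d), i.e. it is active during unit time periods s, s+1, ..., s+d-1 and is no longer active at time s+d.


Each activity i is active on [start_i, start_i + duration_i).
Compute total resource usage per time slot:
  t=0: active resources = [6, 1], total = 7
  t=1: active resources = [6, 1], total = 7
  t=2: active resources = [6, 1], total = 7
  t=3: active resources = [1], total = 1
  t=4: active resources = [1, 1], total = 2
  t=5: active resources = [6, 1, 1], total = 8
  t=6: active resources = [6, 1], total = 7
  t=7: active resources = [6, 1], total = 7
  t=8: active resources = [6, 1], total = 7
  t=9: active resources = [6, 1], total = 7
Peak resource demand = 8

8


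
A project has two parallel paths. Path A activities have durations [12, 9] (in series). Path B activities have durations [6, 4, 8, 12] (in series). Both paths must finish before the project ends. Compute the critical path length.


Path A total = 12 + 9 = 21
Path B total = 6 + 4 + 8 + 12 = 30
Critical path = longest path = max(21, 30) = 30

30


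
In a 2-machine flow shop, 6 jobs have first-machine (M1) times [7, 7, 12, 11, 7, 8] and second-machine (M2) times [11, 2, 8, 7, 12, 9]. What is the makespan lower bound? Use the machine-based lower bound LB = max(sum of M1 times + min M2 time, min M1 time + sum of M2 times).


LB1 = sum(M1 times) + min(M2 times) = 52 + 2 = 54
LB2 = min(M1 times) + sum(M2 times) = 7 + 49 = 56
Lower bound = max(LB1, LB2) = max(54, 56) = 56

56


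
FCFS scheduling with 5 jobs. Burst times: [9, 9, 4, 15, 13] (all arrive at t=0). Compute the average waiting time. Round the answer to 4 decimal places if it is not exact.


FCFS order (as given): [9, 9, 4, 15, 13]
Waiting times:
  Job 1: wait = 0
  Job 2: wait = 9
  Job 3: wait = 18
  Job 4: wait = 22
  Job 5: wait = 37
Sum of waiting times = 86
Average waiting time = 86/5 = 17.2

17.2


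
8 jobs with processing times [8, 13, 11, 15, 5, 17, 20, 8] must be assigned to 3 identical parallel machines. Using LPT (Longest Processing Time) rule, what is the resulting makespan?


Sort jobs in decreasing order (LPT): [20, 17, 15, 13, 11, 8, 8, 5]
Assign each job to the least loaded machine:
  Machine 1: jobs [20, 8, 8], load = 36
  Machine 2: jobs [17, 11, 5], load = 33
  Machine 3: jobs [15, 13], load = 28
Makespan = max load = 36

36


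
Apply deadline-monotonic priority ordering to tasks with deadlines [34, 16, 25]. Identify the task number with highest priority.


Sort tasks by relative deadline (ascending):
  Task 2: deadline = 16
  Task 3: deadline = 25
  Task 1: deadline = 34
Priority order (highest first): [2, 3, 1]
Highest priority task = 2

2


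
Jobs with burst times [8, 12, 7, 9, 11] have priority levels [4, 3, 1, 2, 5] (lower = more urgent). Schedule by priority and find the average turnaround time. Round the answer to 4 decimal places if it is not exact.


Sort by priority (ascending = highest first):
Order: [(1, 7), (2, 9), (3, 12), (4, 8), (5, 11)]
Completion times:
  Priority 1, burst=7, C=7
  Priority 2, burst=9, C=16
  Priority 3, burst=12, C=28
  Priority 4, burst=8, C=36
  Priority 5, burst=11, C=47
Average turnaround = 134/5 = 26.8

26.8
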